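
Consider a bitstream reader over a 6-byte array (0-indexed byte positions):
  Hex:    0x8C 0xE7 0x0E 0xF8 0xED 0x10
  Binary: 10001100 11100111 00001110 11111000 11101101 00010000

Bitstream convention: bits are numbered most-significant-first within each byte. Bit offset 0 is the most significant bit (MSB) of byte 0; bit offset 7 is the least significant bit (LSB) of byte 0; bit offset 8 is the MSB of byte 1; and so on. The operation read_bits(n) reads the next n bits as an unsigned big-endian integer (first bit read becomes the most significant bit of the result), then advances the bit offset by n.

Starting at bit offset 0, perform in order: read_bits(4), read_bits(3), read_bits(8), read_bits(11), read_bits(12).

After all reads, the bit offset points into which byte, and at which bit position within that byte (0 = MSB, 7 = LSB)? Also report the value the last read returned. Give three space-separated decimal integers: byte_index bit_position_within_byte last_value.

Read 1: bits[0:4] width=4 -> value=8 (bin 1000); offset now 4 = byte 0 bit 4; 44 bits remain
Read 2: bits[4:7] width=3 -> value=6 (bin 110); offset now 7 = byte 0 bit 7; 41 bits remain
Read 3: bits[7:15] width=8 -> value=115 (bin 01110011); offset now 15 = byte 1 bit 7; 33 bits remain
Read 4: bits[15:26] width=11 -> value=1083 (bin 10000111011); offset now 26 = byte 3 bit 2; 22 bits remain
Read 5: bits[26:38] width=12 -> value=3643 (bin 111000111011); offset now 38 = byte 4 bit 6; 10 bits remain

Answer: 4 6 3643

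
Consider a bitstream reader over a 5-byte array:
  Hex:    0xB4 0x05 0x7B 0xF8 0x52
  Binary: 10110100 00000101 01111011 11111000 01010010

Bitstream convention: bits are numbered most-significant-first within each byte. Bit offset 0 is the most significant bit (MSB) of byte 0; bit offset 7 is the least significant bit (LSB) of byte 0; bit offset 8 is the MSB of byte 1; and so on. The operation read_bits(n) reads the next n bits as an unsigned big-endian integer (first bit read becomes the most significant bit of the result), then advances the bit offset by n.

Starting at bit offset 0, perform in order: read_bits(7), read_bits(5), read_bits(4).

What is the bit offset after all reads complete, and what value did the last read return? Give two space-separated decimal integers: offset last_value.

Read 1: bits[0:7] width=7 -> value=90 (bin 1011010); offset now 7 = byte 0 bit 7; 33 bits remain
Read 2: bits[7:12] width=5 -> value=0 (bin 00000); offset now 12 = byte 1 bit 4; 28 bits remain
Read 3: bits[12:16] width=4 -> value=5 (bin 0101); offset now 16 = byte 2 bit 0; 24 bits remain

Answer: 16 5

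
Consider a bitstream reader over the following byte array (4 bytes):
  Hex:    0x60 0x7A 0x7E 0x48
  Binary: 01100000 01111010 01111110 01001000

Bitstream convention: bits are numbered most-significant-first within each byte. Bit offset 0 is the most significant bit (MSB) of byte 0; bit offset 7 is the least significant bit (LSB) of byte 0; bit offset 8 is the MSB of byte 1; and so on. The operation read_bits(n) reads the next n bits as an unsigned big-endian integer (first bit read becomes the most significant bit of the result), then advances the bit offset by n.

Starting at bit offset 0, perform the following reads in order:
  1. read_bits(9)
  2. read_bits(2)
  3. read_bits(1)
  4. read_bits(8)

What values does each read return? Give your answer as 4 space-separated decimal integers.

Answer: 192 3 1 167

Derivation:
Read 1: bits[0:9] width=9 -> value=192 (bin 011000000); offset now 9 = byte 1 bit 1; 23 bits remain
Read 2: bits[9:11] width=2 -> value=3 (bin 11); offset now 11 = byte 1 bit 3; 21 bits remain
Read 3: bits[11:12] width=1 -> value=1 (bin 1); offset now 12 = byte 1 bit 4; 20 bits remain
Read 4: bits[12:20] width=8 -> value=167 (bin 10100111); offset now 20 = byte 2 bit 4; 12 bits remain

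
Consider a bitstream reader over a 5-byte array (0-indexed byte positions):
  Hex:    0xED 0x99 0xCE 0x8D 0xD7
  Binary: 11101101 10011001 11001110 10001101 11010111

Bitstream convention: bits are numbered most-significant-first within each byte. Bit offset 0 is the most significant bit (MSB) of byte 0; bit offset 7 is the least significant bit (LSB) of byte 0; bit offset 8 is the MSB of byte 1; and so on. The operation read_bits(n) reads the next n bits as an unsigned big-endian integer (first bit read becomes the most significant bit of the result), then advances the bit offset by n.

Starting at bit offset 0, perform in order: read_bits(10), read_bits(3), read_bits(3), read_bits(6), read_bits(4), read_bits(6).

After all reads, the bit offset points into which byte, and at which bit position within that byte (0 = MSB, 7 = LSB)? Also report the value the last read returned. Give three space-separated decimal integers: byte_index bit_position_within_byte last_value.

Answer: 4 0 13

Derivation:
Read 1: bits[0:10] width=10 -> value=950 (bin 1110110110); offset now 10 = byte 1 bit 2; 30 bits remain
Read 2: bits[10:13] width=3 -> value=3 (bin 011); offset now 13 = byte 1 bit 5; 27 bits remain
Read 3: bits[13:16] width=3 -> value=1 (bin 001); offset now 16 = byte 2 bit 0; 24 bits remain
Read 4: bits[16:22] width=6 -> value=51 (bin 110011); offset now 22 = byte 2 bit 6; 18 bits remain
Read 5: bits[22:26] width=4 -> value=10 (bin 1010); offset now 26 = byte 3 bit 2; 14 bits remain
Read 6: bits[26:32] width=6 -> value=13 (bin 001101); offset now 32 = byte 4 bit 0; 8 bits remain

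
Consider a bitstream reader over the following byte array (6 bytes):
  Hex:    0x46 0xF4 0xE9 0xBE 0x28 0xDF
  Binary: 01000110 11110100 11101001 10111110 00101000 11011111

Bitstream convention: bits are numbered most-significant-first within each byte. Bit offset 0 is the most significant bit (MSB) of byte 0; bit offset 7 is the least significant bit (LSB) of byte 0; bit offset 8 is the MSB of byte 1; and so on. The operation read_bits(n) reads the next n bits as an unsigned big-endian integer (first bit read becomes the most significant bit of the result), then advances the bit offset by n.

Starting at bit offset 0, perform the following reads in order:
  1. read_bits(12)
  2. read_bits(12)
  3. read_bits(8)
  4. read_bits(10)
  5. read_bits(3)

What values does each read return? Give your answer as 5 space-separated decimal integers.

Answer: 1135 1257 190 163 3

Derivation:
Read 1: bits[0:12] width=12 -> value=1135 (bin 010001101111); offset now 12 = byte 1 bit 4; 36 bits remain
Read 2: bits[12:24] width=12 -> value=1257 (bin 010011101001); offset now 24 = byte 3 bit 0; 24 bits remain
Read 3: bits[24:32] width=8 -> value=190 (bin 10111110); offset now 32 = byte 4 bit 0; 16 bits remain
Read 4: bits[32:42] width=10 -> value=163 (bin 0010100011); offset now 42 = byte 5 bit 2; 6 bits remain
Read 5: bits[42:45] width=3 -> value=3 (bin 011); offset now 45 = byte 5 bit 5; 3 bits remain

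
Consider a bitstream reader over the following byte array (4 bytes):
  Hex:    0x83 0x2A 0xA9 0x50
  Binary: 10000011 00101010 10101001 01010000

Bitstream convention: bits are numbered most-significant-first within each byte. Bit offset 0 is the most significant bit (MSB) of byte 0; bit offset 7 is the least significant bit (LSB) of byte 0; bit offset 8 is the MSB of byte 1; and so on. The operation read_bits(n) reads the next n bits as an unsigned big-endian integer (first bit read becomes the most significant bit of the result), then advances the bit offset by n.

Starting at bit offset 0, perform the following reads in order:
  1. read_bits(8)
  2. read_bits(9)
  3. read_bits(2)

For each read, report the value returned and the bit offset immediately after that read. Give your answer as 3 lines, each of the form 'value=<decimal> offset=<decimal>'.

Read 1: bits[0:8] width=8 -> value=131 (bin 10000011); offset now 8 = byte 1 bit 0; 24 bits remain
Read 2: bits[8:17] width=9 -> value=85 (bin 001010101); offset now 17 = byte 2 bit 1; 15 bits remain
Read 3: bits[17:19] width=2 -> value=1 (bin 01); offset now 19 = byte 2 bit 3; 13 bits remain

Answer: value=131 offset=8
value=85 offset=17
value=1 offset=19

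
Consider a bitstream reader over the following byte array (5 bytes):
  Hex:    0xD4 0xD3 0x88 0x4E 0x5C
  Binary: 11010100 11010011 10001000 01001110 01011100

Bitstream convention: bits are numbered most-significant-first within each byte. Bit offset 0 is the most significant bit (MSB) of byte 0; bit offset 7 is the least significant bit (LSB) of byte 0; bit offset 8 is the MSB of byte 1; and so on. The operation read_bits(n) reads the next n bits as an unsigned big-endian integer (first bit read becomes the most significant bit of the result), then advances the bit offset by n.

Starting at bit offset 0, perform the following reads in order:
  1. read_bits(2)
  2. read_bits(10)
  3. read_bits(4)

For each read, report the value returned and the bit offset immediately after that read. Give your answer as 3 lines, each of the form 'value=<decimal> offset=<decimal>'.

Read 1: bits[0:2] width=2 -> value=3 (bin 11); offset now 2 = byte 0 bit 2; 38 bits remain
Read 2: bits[2:12] width=10 -> value=333 (bin 0101001101); offset now 12 = byte 1 bit 4; 28 bits remain
Read 3: bits[12:16] width=4 -> value=3 (bin 0011); offset now 16 = byte 2 bit 0; 24 bits remain

Answer: value=3 offset=2
value=333 offset=12
value=3 offset=16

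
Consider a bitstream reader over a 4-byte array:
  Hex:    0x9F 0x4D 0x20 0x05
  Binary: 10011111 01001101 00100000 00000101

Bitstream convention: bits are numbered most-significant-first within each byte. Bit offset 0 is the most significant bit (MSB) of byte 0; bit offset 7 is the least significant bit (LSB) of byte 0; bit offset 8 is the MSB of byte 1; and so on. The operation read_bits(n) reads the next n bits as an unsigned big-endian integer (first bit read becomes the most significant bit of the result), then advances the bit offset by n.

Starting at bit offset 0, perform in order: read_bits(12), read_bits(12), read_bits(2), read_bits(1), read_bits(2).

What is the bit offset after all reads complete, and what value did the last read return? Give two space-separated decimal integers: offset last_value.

Read 1: bits[0:12] width=12 -> value=2548 (bin 100111110100); offset now 12 = byte 1 bit 4; 20 bits remain
Read 2: bits[12:24] width=12 -> value=3360 (bin 110100100000); offset now 24 = byte 3 bit 0; 8 bits remain
Read 3: bits[24:26] width=2 -> value=0 (bin 00); offset now 26 = byte 3 bit 2; 6 bits remain
Read 4: bits[26:27] width=1 -> value=0 (bin 0); offset now 27 = byte 3 bit 3; 5 bits remain
Read 5: bits[27:29] width=2 -> value=0 (bin 00); offset now 29 = byte 3 bit 5; 3 bits remain

Answer: 29 0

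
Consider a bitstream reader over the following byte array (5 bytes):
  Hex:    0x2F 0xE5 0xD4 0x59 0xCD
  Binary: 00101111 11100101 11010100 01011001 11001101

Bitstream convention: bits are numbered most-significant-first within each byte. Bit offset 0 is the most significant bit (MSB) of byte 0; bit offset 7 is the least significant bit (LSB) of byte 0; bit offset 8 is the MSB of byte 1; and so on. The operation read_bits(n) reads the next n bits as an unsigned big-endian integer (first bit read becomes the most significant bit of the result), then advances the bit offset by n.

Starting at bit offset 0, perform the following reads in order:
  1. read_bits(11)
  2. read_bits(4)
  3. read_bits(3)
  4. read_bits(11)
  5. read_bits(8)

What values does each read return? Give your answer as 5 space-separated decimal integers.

Read 1: bits[0:11] width=11 -> value=383 (bin 00101111111); offset now 11 = byte 1 bit 3; 29 bits remain
Read 2: bits[11:15] width=4 -> value=2 (bin 0010); offset now 15 = byte 1 bit 7; 25 bits remain
Read 3: bits[15:18] width=3 -> value=7 (bin 111); offset now 18 = byte 2 bit 2; 22 bits remain
Read 4: bits[18:29] width=11 -> value=651 (bin 01010001011); offset now 29 = byte 3 bit 5; 11 bits remain
Read 5: bits[29:37] width=8 -> value=57 (bin 00111001); offset now 37 = byte 4 bit 5; 3 bits remain

Answer: 383 2 7 651 57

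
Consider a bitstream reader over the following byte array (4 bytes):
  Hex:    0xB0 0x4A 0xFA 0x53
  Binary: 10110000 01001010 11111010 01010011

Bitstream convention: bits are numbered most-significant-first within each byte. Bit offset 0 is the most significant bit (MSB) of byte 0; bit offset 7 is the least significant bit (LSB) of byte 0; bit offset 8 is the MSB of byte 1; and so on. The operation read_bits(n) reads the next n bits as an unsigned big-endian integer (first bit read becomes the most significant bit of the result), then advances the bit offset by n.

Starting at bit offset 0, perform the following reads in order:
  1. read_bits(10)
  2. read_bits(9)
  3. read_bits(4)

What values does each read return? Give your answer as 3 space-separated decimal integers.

Read 1: bits[0:10] width=10 -> value=705 (bin 1011000001); offset now 10 = byte 1 bit 2; 22 bits remain
Read 2: bits[10:19] width=9 -> value=87 (bin 001010111); offset now 19 = byte 2 bit 3; 13 bits remain
Read 3: bits[19:23] width=4 -> value=13 (bin 1101); offset now 23 = byte 2 bit 7; 9 bits remain

Answer: 705 87 13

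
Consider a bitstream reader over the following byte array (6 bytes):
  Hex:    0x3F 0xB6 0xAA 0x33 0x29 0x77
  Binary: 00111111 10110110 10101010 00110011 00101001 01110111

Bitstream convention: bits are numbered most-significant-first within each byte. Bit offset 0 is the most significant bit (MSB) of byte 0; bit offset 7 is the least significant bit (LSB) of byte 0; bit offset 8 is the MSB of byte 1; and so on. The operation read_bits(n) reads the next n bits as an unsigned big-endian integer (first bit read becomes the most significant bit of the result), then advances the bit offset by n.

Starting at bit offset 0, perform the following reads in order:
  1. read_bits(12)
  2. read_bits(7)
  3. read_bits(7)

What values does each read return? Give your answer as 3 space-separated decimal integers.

Read 1: bits[0:12] width=12 -> value=1019 (bin 001111111011); offset now 12 = byte 1 bit 4; 36 bits remain
Read 2: bits[12:19] width=7 -> value=53 (bin 0110101); offset now 19 = byte 2 bit 3; 29 bits remain
Read 3: bits[19:26] width=7 -> value=40 (bin 0101000); offset now 26 = byte 3 bit 2; 22 bits remain

Answer: 1019 53 40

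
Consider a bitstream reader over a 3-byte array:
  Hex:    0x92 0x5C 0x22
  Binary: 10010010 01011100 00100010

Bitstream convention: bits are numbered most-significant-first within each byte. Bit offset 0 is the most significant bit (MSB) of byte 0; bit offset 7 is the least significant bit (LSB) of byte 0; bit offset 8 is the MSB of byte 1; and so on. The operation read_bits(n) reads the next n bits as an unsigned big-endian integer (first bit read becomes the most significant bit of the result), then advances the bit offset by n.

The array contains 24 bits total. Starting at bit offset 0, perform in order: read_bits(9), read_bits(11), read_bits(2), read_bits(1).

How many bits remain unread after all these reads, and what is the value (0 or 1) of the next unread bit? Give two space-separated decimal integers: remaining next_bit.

Read 1: bits[0:9] width=9 -> value=292 (bin 100100100); offset now 9 = byte 1 bit 1; 15 bits remain
Read 2: bits[9:20] width=11 -> value=1474 (bin 10111000010); offset now 20 = byte 2 bit 4; 4 bits remain
Read 3: bits[20:22] width=2 -> value=0 (bin 00); offset now 22 = byte 2 bit 6; 2 bits remain
Read 4: bits[22:23] width=1 -> value=1 (bin 1); offset now 23 = byte 2 bit 7; 1 bits remain

Answer: 1 0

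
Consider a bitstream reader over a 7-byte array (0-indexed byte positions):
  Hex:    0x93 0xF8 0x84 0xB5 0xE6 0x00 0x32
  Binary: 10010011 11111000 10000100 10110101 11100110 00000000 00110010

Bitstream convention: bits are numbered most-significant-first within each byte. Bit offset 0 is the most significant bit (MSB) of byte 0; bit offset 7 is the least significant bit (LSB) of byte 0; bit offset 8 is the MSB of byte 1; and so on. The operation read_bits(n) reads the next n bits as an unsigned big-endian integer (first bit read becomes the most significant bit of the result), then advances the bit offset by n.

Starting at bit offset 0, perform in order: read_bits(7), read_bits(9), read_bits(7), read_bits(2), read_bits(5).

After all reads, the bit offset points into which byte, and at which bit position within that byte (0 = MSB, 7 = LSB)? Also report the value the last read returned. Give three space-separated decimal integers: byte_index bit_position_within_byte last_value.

Answer: 3 6 13

Derivation:
Read 1: bits[0:7] width=7 -> value=73 (bin 1001001); offset now 7 = byte 0 bit 7; 49 bits remain
Read 2: bits[7:16] width=9 -> value=504 (bin 111111000); offset now 16 = byte 2 bit 0; 40 bits remain
Read 3: bits[16:23] width=7 -> value=66 (bin 1000010); offset now 23 = byte 2 bit 7; 33 bits remain
Read 4: bits[23:25] width=2 -> value=1 (bin 01); offset now 25 = byte 3 bit 1; 31 bits remain
Read 5: bits[25:30] width=5 -> value=13 (bin 01101); offset now 30 = byte 3 bit 6; 26 bits remain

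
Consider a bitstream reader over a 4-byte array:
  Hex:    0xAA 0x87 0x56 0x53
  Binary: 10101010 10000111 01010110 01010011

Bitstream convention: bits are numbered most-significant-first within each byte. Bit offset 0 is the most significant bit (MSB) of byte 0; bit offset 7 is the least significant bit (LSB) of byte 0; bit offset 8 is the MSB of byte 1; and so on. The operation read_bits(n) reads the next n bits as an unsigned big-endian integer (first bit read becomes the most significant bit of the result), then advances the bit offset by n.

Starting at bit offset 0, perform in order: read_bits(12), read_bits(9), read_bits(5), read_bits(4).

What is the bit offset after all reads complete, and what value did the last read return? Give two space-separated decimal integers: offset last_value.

Read 1: bits[0:12] width=12 -> value=2728 (bin 101010101000); offset now 12 = byte 1 bit 4; 20 bits remain
Read 2: bits[12:21] width=9 -> value=234 (bin 011101010); offset now 21 = byte 2 bit 5; 11 bits remain
Read 3: bits[21:26] width=5 -> value=25 (bin 11001); offset now 26 = byte 3 bit 2; 6 bits remain
Read 4: bits[26:30] width=4 -> value=4 (bin 0100); offset now 30 = byte 3 bit 6; 2 bits remain

Answer: 30 4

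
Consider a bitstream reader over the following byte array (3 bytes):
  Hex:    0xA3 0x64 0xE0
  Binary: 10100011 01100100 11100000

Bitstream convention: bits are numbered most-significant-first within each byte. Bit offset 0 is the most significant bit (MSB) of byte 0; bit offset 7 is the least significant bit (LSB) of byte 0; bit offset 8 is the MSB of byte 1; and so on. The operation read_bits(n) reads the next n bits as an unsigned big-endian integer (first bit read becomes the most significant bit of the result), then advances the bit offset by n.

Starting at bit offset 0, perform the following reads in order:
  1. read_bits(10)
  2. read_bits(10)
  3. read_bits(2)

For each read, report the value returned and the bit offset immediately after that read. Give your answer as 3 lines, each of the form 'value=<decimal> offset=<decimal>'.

Answer: value=653 offset=10
value=590 offset=20
value=0 offset=22

Derivation:
Read 1: bits[0:10] width=10 -> value=653 (bin 1010001101); offset now 10 = byte 1 bit 2; 14 bits remain
Read 2: bits[10:20] width=10 -> value=590 (bin 1001001110); offset now 20 = byte 2 bit 4; 4 bits remain
Read 3: bits[20:22] width=2 -> value=0 (bin 00); offset now 22 = byte 2 bit 6; 2 bits remain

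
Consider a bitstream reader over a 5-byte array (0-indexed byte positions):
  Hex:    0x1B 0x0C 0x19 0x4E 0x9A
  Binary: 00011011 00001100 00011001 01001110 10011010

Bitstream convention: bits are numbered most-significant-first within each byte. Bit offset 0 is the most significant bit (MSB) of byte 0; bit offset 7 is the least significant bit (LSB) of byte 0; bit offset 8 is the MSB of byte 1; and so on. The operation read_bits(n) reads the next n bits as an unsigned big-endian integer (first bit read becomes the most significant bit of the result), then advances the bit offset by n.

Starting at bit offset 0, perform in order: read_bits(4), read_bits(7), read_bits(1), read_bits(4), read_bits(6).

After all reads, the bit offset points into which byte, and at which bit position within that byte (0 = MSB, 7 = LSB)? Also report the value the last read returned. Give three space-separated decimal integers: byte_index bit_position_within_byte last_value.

Answer: 2 6 6

Derivation:
Read 1: bits[0:4] width=4 -> value=1 (bin 0001); offset now 4 = byte 0 bit 4; 36 bits remain
Read 2: bits[4:11] width=7 -> value=88 (bin 1011000); offset now 11 = byte 1 bit 3; 29 bits remain
Read 3: bits[11:12] width=1 -> value=0 (bin 0); offset now 12 = byte 1 bit 4; 28 bits remain
Read 4: bits[12:16] width=4 -> value=12 (bin 1100); offset now 16 = byte 2 bit 0; 24 bits remain
Read 5: bits[16:22] width=6 -> value=6 (bin 000110); offset now 22 = byte 2 bit 6; 18 bits remain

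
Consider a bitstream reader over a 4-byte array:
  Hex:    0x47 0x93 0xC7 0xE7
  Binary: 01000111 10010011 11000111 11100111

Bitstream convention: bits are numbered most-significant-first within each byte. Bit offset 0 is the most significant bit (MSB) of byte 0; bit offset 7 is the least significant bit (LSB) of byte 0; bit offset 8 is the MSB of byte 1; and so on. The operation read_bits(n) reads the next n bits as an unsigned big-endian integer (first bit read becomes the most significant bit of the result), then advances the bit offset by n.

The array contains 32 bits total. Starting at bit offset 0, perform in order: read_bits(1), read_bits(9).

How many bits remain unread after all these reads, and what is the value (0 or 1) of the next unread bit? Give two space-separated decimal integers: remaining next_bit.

Answer: 22 0

Derivation:
Read 1: bits[0:1] width=1 -> value=0 (bin 0); offset now 1 = byte 0 bit 1; 31 bits remain
Read 2: bits[1:10] width=9 -> value=286 (bin 100011110); offset now 10 = byte 1 bit 2; 22 bits remain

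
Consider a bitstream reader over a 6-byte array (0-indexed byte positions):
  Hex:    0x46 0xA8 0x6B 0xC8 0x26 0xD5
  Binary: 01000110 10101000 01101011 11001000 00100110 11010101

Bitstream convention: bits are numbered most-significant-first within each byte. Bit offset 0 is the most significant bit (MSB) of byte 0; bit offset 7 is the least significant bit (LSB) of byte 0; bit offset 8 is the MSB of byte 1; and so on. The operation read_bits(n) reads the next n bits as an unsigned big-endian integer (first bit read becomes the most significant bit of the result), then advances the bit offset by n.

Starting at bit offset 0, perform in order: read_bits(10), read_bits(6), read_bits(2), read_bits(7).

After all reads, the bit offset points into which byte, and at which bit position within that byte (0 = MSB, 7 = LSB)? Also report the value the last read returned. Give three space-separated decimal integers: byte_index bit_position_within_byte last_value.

Answer: 3 1 87

Derivation:
Read 1: bits[0:10] width=10 -> value=282 (bin 0100011010); offset now 10 = byte 1 bit 2; 38 bits remain
Read 2: bits[10:16] width=6 -> value=40 (bin 101000); offset now 16 = byte 2 bit 0; 32 bits remain
Read 3: bits[16:18] width=2 -> value=1 (bin 01); offset now 18 = byte 2 bit 2; 30 bits remain
Read 4: bits[18:25] width=7 -> value=87 (bin 1010111); offset now 25 = byte 3 bit 1; 23 bits remain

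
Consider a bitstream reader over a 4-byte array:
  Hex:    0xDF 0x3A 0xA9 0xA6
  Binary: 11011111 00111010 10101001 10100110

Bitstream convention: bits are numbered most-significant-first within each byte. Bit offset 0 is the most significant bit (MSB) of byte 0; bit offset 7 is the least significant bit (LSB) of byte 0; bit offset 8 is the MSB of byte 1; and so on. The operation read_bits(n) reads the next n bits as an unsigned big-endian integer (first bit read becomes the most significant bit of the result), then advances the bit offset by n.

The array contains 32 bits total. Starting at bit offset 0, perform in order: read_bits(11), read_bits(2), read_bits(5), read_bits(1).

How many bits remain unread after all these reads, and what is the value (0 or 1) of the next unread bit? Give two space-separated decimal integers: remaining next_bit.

Answer: 13 0

Derivation:
Read 1: bits[0:11] width=11 -> value=1785 (bin 11011111001); offset now 11 = byte 1 bit 3; 21 bits remain
Read 2: bits[11:13] width=2 -> value=3 (bin 11); offset now 13 = byte 1 bit 5; 19 bits remain
Read 3: bits[13:18] width=5 -> value=10 (bin 01010); offset now 18 = byte 2 bit 2; 14 bits remain
Read 4: bits[18:19] width=1 -> value=1 (bin 1); offset now 19 = byte 2 bit 3; 13 bits remain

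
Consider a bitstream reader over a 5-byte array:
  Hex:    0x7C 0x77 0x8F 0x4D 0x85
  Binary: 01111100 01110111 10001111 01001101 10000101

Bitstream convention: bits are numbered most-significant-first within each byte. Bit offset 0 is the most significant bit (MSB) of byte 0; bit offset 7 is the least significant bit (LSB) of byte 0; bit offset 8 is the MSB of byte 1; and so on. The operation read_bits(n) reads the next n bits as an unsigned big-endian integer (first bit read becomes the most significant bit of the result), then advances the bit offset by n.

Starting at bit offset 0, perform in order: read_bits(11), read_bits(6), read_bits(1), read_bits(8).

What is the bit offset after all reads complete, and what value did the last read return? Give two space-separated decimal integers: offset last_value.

Answer: 26 61

Derivation:
Read 1: bits[0:11] width=11 -> value=995 (bin 01111100011); offset now 11 = byte 1 bit 3; 29 bits remain
Read 2: bits[11:17] width=6 -> value=47 (bin 101111); offset now 17 = byte 2 bit 1; 23 bits remain
Read 3: bits[17:18] width=1 -> value=0 (bin 0); offset now 18 = byte 2 bit 2; 22 bits remain
Read 4: bits[18:26] width=8 -> value=61 (bin 00111101); offset now 26 = byte 3 bit 2; 14 bits remain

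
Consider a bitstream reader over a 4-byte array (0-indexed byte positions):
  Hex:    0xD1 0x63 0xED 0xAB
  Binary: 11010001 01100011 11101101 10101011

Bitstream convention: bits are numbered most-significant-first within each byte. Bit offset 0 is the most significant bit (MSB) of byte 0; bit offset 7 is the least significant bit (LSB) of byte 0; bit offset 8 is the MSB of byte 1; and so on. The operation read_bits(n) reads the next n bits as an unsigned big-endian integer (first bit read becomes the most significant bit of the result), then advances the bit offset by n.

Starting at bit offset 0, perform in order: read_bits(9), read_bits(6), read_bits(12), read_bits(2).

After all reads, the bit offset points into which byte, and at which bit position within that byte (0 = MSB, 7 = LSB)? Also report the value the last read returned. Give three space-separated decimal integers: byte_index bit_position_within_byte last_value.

Read 1: bits[0:9] width=9 -> value=418 (bin 110100010); offset now 9 = byte 1 bit 1; 23 bits remain
Read 2: bits[9:15] width=6 -> value=49 (bin 110001); offset now 15 = byte 1 bit 7; 17 bits remain
Read 3: bits[15:27] width=12 -> value=3949 (bin 111101101101); offset now 27 = byte 3 bit 3; 5 bits remain
Read 4: bits[27:29] width=2 -> value=1 (bin 01); offset now 29 = byte 3 bit 5; 3 bits remain

Answer: 3 5 1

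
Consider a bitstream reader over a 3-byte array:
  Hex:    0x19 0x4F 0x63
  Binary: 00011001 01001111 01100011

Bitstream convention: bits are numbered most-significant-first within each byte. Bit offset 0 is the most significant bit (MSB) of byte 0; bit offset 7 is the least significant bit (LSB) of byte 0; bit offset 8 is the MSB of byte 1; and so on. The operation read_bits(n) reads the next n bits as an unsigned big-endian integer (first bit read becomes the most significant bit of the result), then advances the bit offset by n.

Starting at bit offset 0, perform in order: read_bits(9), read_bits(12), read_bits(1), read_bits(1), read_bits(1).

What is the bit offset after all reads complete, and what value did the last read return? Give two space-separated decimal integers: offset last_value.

Answer: 24 1

Derivation:
Read 1: bits[0:9] width=9 -> value=50 (bin 000110010); offset now 9 = byte 1 bit 1; 15 bits remain
Read 2: bits[9:21] width=12 -> value=2540 (bin 100111101100); offset now 21 = byte 2 bit 5; 3 bits remain
Read 3: bits[21:22] width=1 -> value=0 (bin 0); offset now 22 = byte 2 bit 6; 2 bits remain
Read 4: bits[22:23] width=1 -> value=1 (bin 1); offset now 23 = byte 2 bit 7; 1 bits remain
Read 5: bits[23:24] width=1 -> value=1 (bin 1); offset now 24 = byte 3 bit 0; 0 bits remain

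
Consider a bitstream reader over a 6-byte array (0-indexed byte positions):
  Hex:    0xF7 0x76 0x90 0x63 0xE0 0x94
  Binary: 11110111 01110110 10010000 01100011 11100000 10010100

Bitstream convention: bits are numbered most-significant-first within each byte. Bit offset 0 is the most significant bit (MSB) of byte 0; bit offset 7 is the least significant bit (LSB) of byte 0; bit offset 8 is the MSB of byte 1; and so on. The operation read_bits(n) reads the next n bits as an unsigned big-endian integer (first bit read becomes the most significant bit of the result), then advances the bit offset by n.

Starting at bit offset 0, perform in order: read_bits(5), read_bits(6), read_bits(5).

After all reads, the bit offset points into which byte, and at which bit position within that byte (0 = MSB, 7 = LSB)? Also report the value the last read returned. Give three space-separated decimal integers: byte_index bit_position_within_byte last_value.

Answer: 2 0 22

Derivation:
Read 1: bits[0:5] width=5 -> value=30 (bin 11110); offset now 5 = byte 0 bit 5; 43 bits remain
Read 2: bits[5:11] width=6 -> value=59 (bin 111011); offset now 11 = byte 1 bit 3; 37 bits remain
Read 3: bits[11:16] width=5 -> value=22 (bin 10110); offset now 16 = byte 2 bit 0; 32 bits remain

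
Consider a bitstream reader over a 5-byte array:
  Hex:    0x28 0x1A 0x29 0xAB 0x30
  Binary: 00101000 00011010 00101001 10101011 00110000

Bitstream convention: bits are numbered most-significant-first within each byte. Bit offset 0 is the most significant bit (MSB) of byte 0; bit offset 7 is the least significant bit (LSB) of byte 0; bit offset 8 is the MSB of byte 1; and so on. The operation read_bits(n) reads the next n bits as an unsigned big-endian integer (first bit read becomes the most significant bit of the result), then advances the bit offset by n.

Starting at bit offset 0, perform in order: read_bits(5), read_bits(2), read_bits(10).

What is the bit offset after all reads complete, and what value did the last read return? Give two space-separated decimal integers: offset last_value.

Read 1: bits[0:5] width=5 -> value=5 (bin 00101); offset now 5 = byte 0 bit 5; 35 bits remain
Read 2: bits[5:7] width=2 -> value=0 (bin 00); offset now 7 = byte 0 bit 7; 33 bits remain
Read 3: bits[7:17] width=10 -> value=52 (bin 0000110100); offset now 17 = byte 2 bit 1; 23 bits remain

Answer: 17 52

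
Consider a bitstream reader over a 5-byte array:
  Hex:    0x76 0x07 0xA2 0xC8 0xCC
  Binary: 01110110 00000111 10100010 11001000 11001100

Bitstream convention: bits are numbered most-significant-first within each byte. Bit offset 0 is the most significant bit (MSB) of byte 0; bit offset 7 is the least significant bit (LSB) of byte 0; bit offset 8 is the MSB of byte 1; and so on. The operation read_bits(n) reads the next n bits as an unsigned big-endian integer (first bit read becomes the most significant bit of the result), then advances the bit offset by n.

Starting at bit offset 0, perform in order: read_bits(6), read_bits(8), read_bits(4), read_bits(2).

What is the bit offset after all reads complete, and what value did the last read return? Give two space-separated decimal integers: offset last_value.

Answer: 20 2

Derivation:
Read 1: bits[0:6] width=6 -> value=29 (bin 011101); offset now 6 = byte 0 bit 6; 34 bits remain
Read 2: bits[6:14] width=8 -> value=129 (bin 10000001); offset now 14 = byte 1 bit 6; 26 bits remain
Read 3: bits[14:18] width=4 -> value=14 (bin 1110); offset now 18 = byte 2 bit 2; 22 bits remain
Read 4: bits[18:20] width=2 -> value=2 (bin 10); offset now 20 = byte 2 bit 4; 20 bits remain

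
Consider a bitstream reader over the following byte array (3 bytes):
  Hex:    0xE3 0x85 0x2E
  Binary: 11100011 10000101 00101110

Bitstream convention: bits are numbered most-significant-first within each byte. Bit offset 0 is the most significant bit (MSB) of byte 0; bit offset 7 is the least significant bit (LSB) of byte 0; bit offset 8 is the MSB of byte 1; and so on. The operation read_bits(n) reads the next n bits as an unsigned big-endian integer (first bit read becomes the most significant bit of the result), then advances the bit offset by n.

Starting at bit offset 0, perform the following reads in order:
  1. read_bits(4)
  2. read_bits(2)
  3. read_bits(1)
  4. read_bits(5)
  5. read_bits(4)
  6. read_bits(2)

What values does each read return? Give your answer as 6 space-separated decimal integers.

Read 1: bits[0:4] width=4 -> value=14 (bin 1110); offset now 4 = byte 0 bit 4; 20 bits remain
Read 2: bits[4:6] width=2 -> value=0 (bin 00); offset now 6 = byte 0 bit 6; 18 bits remain
Read 3: bits[6:7] width=1 -> value=1 (bin 1); offset now 7 = byte 0 bit 7; 17 bits remain
Read 4: bits[7:12] width=5 -> value=24 (bin 11000); offset now 12 = byte 1 bit 4; 12 bits remain
Read 5: bits[12:16] width=4 -> value=5 (bin 0101); offset now 16 = byte 2 bit 0; 8 bits remain
Read 6: bits[16:18] width=2 -> value=0 (bin 00); offset now 18 = byte 2 bit 2; 6 bits remain

Answer: 14 0 1 24 5 0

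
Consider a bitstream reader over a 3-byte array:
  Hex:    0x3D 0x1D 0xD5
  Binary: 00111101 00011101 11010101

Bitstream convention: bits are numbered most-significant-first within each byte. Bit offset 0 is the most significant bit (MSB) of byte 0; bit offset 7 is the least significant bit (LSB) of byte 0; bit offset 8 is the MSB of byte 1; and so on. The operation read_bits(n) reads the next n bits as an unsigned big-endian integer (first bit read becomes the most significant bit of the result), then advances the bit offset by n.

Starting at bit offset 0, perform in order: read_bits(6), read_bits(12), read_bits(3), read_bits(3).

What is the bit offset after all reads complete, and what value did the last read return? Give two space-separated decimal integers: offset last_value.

Read 1: bits[0:6] width=6 -> value=15 (bin 001111); offset now 6 = byte 0 bit 6; 18 bits remain
Read 2: bits[6:18] width=12 -> value=1143 (bin 010001110111); offset now 18 = byte 2 bit 2; 6 bits remain
Read 3: bits[18:21] width=3 -> value=2 (bin 010); offset now 21 = byte 2 bit 5; 3 bits remain
Read 4: bits[21:24] width=3 -> value=5 (bin 101); offset now 24 = byte 3 bit 0; 0 bits remain

Answer: 24 5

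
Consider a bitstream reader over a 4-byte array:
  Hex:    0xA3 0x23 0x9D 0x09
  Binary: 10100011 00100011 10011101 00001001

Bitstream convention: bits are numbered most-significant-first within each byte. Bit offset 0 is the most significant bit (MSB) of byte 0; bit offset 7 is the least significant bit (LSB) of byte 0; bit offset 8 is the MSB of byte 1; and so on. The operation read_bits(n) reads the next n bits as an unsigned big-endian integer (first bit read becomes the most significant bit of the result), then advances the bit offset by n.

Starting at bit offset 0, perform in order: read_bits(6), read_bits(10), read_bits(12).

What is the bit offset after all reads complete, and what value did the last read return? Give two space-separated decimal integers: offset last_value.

Answer: 28 2512

Derivation:
Read 1: bits[0:6] width=6 -> value=40 (bin 101000); offset now 6 = byte 0 bit 6; 26 bits remain
Read 2: bits[6:16] width=10 -> value=803 (bin 1100100011); offset now 16 = byte 2 bit 0; 16 bits remain
Read 3: bits[16:28] width=12 -> value=2512 (bin 100111010000); offset now 28 = byte 3 bit 4; 4 bits remain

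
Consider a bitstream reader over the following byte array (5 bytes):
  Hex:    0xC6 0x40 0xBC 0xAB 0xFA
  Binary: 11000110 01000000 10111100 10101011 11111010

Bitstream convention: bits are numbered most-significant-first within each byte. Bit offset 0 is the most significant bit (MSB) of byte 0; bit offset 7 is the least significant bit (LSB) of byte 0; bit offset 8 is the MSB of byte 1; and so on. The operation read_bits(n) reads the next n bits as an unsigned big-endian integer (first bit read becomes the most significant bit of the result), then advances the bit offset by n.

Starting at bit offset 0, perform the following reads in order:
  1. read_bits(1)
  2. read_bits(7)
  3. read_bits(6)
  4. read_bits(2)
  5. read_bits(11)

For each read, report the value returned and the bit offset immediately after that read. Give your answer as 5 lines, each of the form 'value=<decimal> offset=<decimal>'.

Read 1: bits[0:1] width=1 -> value=1 (bin 1); offset now 1 = byte 0 bit 1; 39 bits remain
Read 2: bits[1:8] width=7 -> value=70 (bin 1000110); offset now 8 = byte 1 bit 0; 32 bits remain
Read 3: bits[8:14] width=6 -> value=16 (bin 010000); offset now 14 = byte 1 bit 6; 26 bits remain
Read 4: bits[14:16] width=2 -> value=0 (bin 00); offset now 16 = byte 2 bit 0; 24 bits remain
Read 5: bits[16:27] width=11 -> value=1509 (bin 10111100101); offset now 27 = byte 3 bit 3; 13 bits remain

Answer: value=1 offset=1
value=70 offset=8
value=16 offset=14
value=0 offset=16
value=1509 offset=27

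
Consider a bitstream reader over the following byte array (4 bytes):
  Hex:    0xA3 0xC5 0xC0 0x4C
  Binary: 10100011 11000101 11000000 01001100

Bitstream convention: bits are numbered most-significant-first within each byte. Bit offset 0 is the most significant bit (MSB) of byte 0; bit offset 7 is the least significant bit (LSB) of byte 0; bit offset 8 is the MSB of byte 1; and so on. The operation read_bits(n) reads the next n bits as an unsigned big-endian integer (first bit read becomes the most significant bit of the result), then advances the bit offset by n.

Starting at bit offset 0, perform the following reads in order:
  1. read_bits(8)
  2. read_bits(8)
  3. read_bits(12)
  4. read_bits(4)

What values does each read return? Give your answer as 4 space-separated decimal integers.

Answer: 163 197 3076 12

Derivation:
Read 1: bits[0:8] width=8 -> value=163 (bin 10100011); offset now 8 = byte 1 bit 0; 24 bits remain
Read 2: bits[8:16] width=8 -> value=197 (bin 11000101); offset now 16 = byte 2 bit 0; 16 bits remain
Read 3: bits[16:28] width=12 -> value=3076 (bin 110000000100); offset now 28 = byte 3 bit 4; 4 bits remain
Read 4: bits[28:32] width=4 -> value=12 (bin 1100); offset now 32 = byte 4 bit 0; 0 bits remain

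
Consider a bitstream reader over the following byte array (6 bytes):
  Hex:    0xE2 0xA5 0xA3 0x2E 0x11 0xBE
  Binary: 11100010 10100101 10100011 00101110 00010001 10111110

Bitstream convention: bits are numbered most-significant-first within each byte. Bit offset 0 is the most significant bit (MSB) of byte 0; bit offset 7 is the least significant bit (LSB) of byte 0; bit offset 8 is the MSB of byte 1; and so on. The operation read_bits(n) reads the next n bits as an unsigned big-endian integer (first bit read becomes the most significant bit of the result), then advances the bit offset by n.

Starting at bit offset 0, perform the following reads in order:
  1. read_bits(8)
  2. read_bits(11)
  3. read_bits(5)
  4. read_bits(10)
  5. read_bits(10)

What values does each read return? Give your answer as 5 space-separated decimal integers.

Answer: 226 1325 3 184 283

Derivation:
Read 1: bits[0:8] width=8 -> value=226 (bin 11100010); offset now 8 = byte 1 bit 0; 40 bits remain
Read 2: bits[8:19] width=11 -> value=1325 (bin 10100101101); offset now 19 = byte 2 bit 3; 29 bits remain
Read 3: bits[19:24] width=5 -> value=3 (bin 00011); offset now 24 = byte 3 bit 0; 24 bits remain
Read 4: bits[24:34] width=10 -> value=184 (bin 0010111000); offset now 34 = byte 4 bit 2; 14 bits remain
Read 5: bits[34:44] width=10 -> value=283 (bin 0100011011); offset now 44 = byte 5 bit 4; 4 bits remain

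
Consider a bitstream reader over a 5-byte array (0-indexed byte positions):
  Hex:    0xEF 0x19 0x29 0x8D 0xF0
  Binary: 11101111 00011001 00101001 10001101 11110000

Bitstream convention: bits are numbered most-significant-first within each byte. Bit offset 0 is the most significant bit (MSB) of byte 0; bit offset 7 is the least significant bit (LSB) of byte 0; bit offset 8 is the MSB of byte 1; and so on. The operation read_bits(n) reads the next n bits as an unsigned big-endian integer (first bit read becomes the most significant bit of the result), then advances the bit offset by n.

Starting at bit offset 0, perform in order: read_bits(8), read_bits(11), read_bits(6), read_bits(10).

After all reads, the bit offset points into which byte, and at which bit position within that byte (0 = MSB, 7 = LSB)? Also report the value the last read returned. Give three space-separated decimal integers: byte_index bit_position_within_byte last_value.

Read 1: bits[0:8] width=8 -> value=239 (bin 11101111); offset now 8 = byte 1 bit 0; 32 bits remain
Read 2: bits[8:19] width=11 -> value=201 (bin 00011001001); offset now 19 = byte 2 bit 3; 21 bits remain
Read 3: bits[19:25] width=6 -> value=19 (bin 010011); offset now 25 = byte 3 bit 1; 15 bits remain
Read 4: bits[25:35] width=10 -> value=111 (bin 0001101111); offset now 35 = byte 4 bit 3; 5 bits remain

Answer: 4 3 111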